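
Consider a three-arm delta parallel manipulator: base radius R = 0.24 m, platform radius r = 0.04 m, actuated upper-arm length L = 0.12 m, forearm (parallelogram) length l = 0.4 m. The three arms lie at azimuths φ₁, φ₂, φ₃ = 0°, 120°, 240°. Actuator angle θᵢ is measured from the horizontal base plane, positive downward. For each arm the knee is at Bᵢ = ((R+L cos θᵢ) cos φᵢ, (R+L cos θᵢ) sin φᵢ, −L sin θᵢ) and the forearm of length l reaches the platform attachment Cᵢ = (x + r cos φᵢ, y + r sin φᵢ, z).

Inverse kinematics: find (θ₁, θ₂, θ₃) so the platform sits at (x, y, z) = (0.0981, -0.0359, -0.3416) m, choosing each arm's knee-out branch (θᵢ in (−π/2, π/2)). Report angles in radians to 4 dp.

θ₁ = 0.0870, θ₂ = 1.2219, θ₃ = 0.8727

rotate P by −φ1: (0.0981, -0.0359, -0.3416)
  e−x'=0.1019;  (l²−L²−(e−x')²−y'²−z²)/2L = 0.0718
  √(A²+B²)=0.3565;  θ1 = -1.2809+1.3679 ≈ 0.0870
arm 2 (φ=120.0°): x'=-0.0801, y'=-0.0670
  e−x'=0.2801;  (l²−L²−(e−x')²−y'²−z²)/2L = -0.2252
  γ=atan2(-0.3416,0.2801)=-0.8839;  ψ=arccos(-0.5099)=2.1058;  θ2=γ+ψ≈1.2219
φ3=240.0° → target in arm frame (-0.0180, 0.1029)
  A cos θ + B sin θ = C:  0.2180·cos θ + -0.3416·sin θ = -0.1216
  √(A²+B²)=0.4052;  θ3 = -1.0029+1.8756 ≈ 0.8727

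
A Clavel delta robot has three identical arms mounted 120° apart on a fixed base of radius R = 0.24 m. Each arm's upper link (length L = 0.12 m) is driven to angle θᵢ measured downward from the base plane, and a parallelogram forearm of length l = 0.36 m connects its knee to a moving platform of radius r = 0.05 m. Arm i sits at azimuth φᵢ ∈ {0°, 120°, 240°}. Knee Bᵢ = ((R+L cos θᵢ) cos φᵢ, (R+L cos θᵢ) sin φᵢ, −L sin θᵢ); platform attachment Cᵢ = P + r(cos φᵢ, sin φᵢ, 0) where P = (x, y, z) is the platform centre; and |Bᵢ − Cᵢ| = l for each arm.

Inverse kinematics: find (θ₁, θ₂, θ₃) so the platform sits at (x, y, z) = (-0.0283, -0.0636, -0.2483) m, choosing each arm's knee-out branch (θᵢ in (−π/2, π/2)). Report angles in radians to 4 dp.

θ₁ = 0.6979, θ₂ = 0.7854, θ₃ = -0.1748

arm 1 (φ=0.0°): x'=-0.0283, y'=-0.0636
  A cos θ + B sin θ = C:  0.2183·cos θ + -0.2483·sin θ = 0.0077
  θ1 = atan2(B,A) + arccos(C/0.3306) = 0.6979
rotate P by −φ2: (-0.0409, 0.0563, -0.2483)
  e−x'=0.2309;  (l²−L²−(e−x')²−y'²−z²)/2L = -0.0123
  θ2 = atan2(B,A) + arccos(C/0.3391) = 0.7854
φ3=240.0° → target in arm frame (0.0692, 0.0073)
  e−x'=0.1208;  (l²−L²−(e−x')²−y'²−z²)/2L = 0.1621
  θ3 = atan2(B,A) + arccos(C/0.2761) = -0.1748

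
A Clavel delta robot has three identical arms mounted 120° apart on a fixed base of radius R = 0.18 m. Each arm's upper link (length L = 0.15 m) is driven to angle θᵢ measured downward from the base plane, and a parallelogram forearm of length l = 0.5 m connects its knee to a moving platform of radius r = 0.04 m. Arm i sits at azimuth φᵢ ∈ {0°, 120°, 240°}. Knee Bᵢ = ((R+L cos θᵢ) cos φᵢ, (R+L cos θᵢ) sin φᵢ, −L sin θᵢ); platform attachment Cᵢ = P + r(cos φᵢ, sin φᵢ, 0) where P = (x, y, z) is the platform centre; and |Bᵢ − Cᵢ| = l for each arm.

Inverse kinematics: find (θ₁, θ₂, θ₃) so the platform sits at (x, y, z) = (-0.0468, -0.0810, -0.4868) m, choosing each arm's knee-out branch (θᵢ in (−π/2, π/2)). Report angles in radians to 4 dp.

θ₁ = 0.6980, θ₂ = 0.6979, θ₃ = 0.1745

rotate P by −φ1: (-0.0468, -0.0810, -0.4868)
  e−x'=0.1868;  (l²−L²−(e−x')²−y'²−z²)/2L = -0.1698
  γ=atan2(-0.4868,0.1868)=-1.2044;  ψ=arccos(-0.3256)=1.9024;  θ1=γ+ψ≈0.6980
arm 2 (φ=120.0°): x'=-0.0467, y'=0.0810
  A=0.1867, B=-0.4868, C=(l²−L²−A²−y'²−z²)/(2L)=-0.1697
  γ=atan2(-0.4868,0.1867)=-1.2045;  ψ=arccos(-0.3255)=1.9023;  θ2=γ+ψ≈0.6979
φ3=240.0° → target in arm frame (0.0935, 0.0000)
  e−x'=0.0465;  (l²−L²−(e−x')²−y'²−z²)/2L = -0.0388
  γ=atan2(-0.4868,0.0465)=-1.4757;  ψ=arccos(-0.0793)=1.6502;  θ3=γ+ψ≈0.1745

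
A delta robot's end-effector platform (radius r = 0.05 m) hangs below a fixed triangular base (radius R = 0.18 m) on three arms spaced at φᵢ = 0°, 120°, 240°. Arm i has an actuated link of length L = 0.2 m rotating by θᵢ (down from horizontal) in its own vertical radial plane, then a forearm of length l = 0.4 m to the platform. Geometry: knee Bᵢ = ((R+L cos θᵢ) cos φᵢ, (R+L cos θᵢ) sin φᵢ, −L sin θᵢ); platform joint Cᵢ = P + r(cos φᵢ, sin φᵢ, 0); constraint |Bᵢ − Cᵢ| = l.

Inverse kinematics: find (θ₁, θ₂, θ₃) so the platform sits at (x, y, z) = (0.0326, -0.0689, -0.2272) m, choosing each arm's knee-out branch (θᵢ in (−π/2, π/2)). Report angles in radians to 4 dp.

arm 1 (φ=0.0°): x'=0.0326, y'=-0.0689
  A cos θ + B sin θ = C:  0.0974·cos θ + -0.2272·sin θ = 0.1354
  √(A²+B²)=0.2472;  θ1 = -1.1658+0.9913 ≈ -0.1745
φ2=120.0° → target in arm frame (-0.0760, 0.0062)
  e−x'=0.2060;  (l²−L²−(e−x')²−y'²−z²)/2L = 0.0648
  θ2 = atan2(B,A) + arccos(C/0.3067) = 0.5235
rotate P by −φ3: (0.0434, 0.0627, -0.2272)
  A=0.0866, B=-0.2272, C=(l²−L²−A²−y'²−z²)/(2L)=0.1424
  √(A²+B²)=0.2432;  θ3 = -1.2065+0.9453 ≈ -0.2612

θ₁ = -0.1745, θ₂ = 0.5235, θ₃ = -0.2612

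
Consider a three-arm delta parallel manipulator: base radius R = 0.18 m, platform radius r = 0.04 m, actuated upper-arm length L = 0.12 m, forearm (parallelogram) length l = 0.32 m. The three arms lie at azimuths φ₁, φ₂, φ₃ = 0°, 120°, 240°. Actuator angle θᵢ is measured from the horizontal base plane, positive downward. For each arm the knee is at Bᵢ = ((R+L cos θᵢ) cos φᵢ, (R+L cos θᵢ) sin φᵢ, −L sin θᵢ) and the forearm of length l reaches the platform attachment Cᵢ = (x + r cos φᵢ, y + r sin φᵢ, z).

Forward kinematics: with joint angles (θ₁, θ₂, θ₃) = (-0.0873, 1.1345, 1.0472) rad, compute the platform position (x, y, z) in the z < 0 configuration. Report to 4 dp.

(0.1152, -0.0094, -0.2750)

arm 1 at φ=0.0°: (R−r)+L cos θ1 = 0.2595;  O1 = (0.2595, 0.0000, 0.0105)
φ2=120.0°: virtual centre (-0.0954, 0.1652, -0.1088), radius l
φ3=240.0°: virtual centre (-0.1000, -0.1732, -0.1039), radius l
|O₂|²−|O₁|² = -0.0193;  |O₃|²−|O₁|² = -0.0167
linear system: -0.7098x+0.3303y = -0.0193−-0.2384z; -0.7191x+-0.3464y = -0.0167−-0.2288z
Cramer: x(z) = 0.0252-0.3272z;  y(z) = -0.0042+0.0188z
sphere 1 gives Az²+Bz+C=0 with A=1.1074, B=0.1323, C=-0.0474;  B²−4AC=0.2273;  roots -0.2750, 0.1555;  negative root z = -0.2750
x = 0.1152, y = -0.0094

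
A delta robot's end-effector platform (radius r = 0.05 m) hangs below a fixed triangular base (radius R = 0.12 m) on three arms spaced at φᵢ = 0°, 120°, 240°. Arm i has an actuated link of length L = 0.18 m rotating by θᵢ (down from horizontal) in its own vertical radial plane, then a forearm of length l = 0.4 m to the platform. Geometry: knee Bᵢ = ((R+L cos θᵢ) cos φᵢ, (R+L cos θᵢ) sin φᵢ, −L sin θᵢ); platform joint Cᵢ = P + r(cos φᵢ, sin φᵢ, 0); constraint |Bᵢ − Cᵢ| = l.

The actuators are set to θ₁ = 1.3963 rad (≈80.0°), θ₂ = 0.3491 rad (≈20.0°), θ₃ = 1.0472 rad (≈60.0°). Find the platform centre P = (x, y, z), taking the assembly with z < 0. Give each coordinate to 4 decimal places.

(-0.1669, 0.1194, -0.4490)

S1 = (0.1013·cos0.0°, 0.1013·sin0.0°, -0.1773) = (0.1013, 0.0000, -0.1773)
arm 2 at φ=120.0°: e+L cos θ2 = 0.2391;  S2 = (-0.1196, 0.2071, -0.0616)
arm 3 at φ=240.0°: e+L cos θ3 = 0.1600;  S3 = (-0.0800, -0.1386, -0.1559)
eliminate P² terms by subtracting sphere 1 from 2 and 3
[-0.4416 0.4142 0.2314]·P = 0.0193;  [-0.3625 -0.2771 0.0428]·P = 0.0082
det = 0.2725;  x = -0.0321+0.3003z,  y = 0.0123+-0.2385z
quadratic in z: (1.1470)z²+(0.2685)z+(-0.1106)=0, √Δ=0.7614 → z ∈ {-0.4490, 0.2148}; z = -0.4490 (taking z<0)
x = -0.1669, y = 0.1194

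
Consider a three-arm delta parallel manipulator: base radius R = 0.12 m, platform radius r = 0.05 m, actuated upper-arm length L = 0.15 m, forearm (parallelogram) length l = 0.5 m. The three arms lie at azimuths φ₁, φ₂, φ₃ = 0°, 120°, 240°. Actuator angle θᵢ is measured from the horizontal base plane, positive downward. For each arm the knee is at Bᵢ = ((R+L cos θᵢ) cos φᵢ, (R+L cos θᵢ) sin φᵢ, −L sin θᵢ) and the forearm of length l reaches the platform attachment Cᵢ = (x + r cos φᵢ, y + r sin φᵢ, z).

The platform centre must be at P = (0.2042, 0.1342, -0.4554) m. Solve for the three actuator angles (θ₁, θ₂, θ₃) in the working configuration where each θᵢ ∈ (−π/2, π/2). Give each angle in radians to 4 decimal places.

θ₁ = -0.1746, θ₂ = 0.4361, θ₃ = 1.0471

φ1=0.0° → target in arm frame (0.2042, 0.1342)
  A cos θ + B sin θ = C:  -0.1342·cos θ + -0.4554·sin θ = -0.0530
  θ1 = atan2(B,A) + arccos(C/0.4748) = -0.1746
rotate P by −φ2: (0.0141, -0.2439, -0.4554)
  A=0.0559, B=-0.4554, C=(l²−L²−A²−y'²−z²)/(2L)=-0.1417
  γ=atan2(-0.4554,0.0559)=-1.4487;  ψ=arccos(-0.3089)=1.8848;  θ2=γ+ψ≈0.4361
arm 3 (φ=240.0°): x'=-0.2183, y'=0.1097
  e−x'=0.2883;  (l²−L²−(e−x')²−y'²−z²)/2L = -0.2502
  √(A²+B²)=0.5390;  θ3 = -1.0064+2.0535 ≈ 1.0471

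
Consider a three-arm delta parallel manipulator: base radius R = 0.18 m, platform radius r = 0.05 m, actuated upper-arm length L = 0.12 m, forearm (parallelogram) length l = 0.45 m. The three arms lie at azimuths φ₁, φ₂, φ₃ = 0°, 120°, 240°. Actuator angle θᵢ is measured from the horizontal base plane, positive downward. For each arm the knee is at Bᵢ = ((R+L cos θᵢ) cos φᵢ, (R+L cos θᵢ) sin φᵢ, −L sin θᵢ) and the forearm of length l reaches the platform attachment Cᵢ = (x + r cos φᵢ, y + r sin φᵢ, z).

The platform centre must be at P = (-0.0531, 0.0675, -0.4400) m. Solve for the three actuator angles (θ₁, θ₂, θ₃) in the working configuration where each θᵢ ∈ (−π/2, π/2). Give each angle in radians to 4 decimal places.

rotate P by −φ1: (-0.0531, 0.0675, -0.4400)
  A cos θ + B sin θ = C:  0.1831·cos θ + -0.4400·sin θ = -0.1816
  √(A²+B²)=0.4766;  θ1 = -1.1765+1.9617 ≈ 0.7853
φ2=120.0° → target in arm frame (0.0850, 0.0122)
  A cos θ + B sin θ = C:  0.0450·cos θ + -0.4400·sin θ = -0.0320
  θ2 = atan2(B,A) + arccos(C/0.4423) = 0.1743
φ3=240.0° → target in arm frame (-0.0319, -0.0797)
  A=0.1619, B=-0.4400, C=(l²−L²−A²−y'²−z²)/(2L)=-0.1586
  √(A²+B²)=0.4688;  θ3 = -1.2182+1.9160 ≈ 0.6978

θ₁ = 0.7853, θ₂ = 0.1743, θ₃ = 0.6978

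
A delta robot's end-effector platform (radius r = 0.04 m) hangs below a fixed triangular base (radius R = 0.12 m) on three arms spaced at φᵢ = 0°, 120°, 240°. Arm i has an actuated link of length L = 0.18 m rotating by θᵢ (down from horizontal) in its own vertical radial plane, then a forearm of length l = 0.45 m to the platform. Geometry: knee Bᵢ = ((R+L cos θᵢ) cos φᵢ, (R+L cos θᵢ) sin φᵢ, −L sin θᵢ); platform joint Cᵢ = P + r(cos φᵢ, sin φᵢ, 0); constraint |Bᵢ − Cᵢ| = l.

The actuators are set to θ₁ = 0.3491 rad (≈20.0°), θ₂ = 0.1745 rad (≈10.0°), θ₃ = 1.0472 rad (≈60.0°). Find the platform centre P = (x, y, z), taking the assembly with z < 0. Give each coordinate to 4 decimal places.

(0.0654, 0.1728, -0.4342)

centre 1 = (0.2491·cos0.0°, 0.2491·sin0.0°, -0.0616) = (0.2491, 0.0000, -0.0616)
φ2=120.0°: virtual centre (-0.1286, 0.2228, -0.0313), radius l
φ3=240.0°: virtual centre (-0.0850, -0.1472, -0.1559), radius l
subtract pairs → two planes through P
[-0.7556 0.4456 0.0606]·P = 0.0013;  [-0.6683 -0.2944 -0.1886]·P = -0.0127
Cramer: x(z) = 0.0101-0.1272z;  y(z) = 0.0201-0.3518z
sphere 1 gives Az²+Bz+C=0 with A=1.1400, B=0.1699, C=-0.1412;  B²−4AC=0.6726;  roots -0.4342, 0.2852;  negative root z = -0.4342
x = 0.0654, y = 0.1728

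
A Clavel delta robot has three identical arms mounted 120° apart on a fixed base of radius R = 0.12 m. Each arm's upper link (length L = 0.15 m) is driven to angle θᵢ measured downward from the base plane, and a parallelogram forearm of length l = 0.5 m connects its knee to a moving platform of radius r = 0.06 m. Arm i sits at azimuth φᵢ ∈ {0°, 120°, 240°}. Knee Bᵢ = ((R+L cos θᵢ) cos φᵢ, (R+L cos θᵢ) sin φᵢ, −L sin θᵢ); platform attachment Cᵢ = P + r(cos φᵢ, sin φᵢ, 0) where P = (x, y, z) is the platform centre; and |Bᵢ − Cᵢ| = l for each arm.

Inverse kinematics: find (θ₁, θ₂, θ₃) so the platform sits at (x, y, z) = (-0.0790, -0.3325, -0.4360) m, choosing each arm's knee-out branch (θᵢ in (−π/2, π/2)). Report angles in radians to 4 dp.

φ1=0.0° → target in arm frame (-0.0790, -0.3325)
  A=0.1390, B=-0.4360, C=(l²−L²−A²−y'²−z²)/(2L)=-0.3082
  √(A²+B²)=0.4576;  θ1 = -1.2622+2.3098 ≈ 1.0477
rotate P by −φ2: (-0.2485, 0.2347, -0.4360)
  e−x'=0.3085;  (l²−L²−(e−x')²−y'²−z²)/2L = -0.3760
  √(A²+B²)=0.5341;  θ2 = -0.9551+2.3519 ≈ 1.3968
φ3=240.0° → target in arm frame (0.3275, 0.0978)
  A cos θ + B sin θ = C:  -0.2675·cos θ + -0.4360·sin θ = -0.1457
  γ=atan2(-0.4360,-0.2675)=-2.1210;  ψ=arccos(-0.2848)=1.8596;  θ3=γ+ψ≈-0.2615

θ₁ = 1.0477, θ₂ = 1.3968, θ₃ = -0.2615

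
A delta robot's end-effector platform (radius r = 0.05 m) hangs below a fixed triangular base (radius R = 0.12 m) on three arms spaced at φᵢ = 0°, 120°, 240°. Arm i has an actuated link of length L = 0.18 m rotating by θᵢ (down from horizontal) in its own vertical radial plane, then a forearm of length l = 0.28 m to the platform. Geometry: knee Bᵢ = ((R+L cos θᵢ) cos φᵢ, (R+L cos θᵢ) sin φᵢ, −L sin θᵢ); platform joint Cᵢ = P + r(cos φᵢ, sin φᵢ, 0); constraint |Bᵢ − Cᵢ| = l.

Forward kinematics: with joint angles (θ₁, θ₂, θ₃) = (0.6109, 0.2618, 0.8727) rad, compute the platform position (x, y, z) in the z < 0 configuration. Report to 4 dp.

S1 = (0.2174·cos0.0°, 0.2174·sin0.0°, -0.1032) = (0.2174, 0.0000, -0.1032)
arm 2 at φ=120.0°: (R−r)+L cos θ2 = 0.2439;  S2 = (-0.1219, 0.2112, -0.0466)
S3 = (0.1857·cos240.0°, 0.1857·sin240.0°, -0.1379) = (-0.0928, -0.1608, -0.1379)
eliminate P² terms by subtracting sphere 1 from 2 and 3
linear system: -0.6788x+0.4224y = 0.0037−0.1133z; -0.6206x+-0.3216y = -0.0044−-0.0693z
Cramer: x(z) = 0.0014+0.0150z;  y(z) = 0.0111-0.2443z
quadratic in z: (1.0599)z²+(0.1946)z+(-0.0210)=0, √Δ=0.3560 → z ∈ {-0.2598, 0.0761}; z = -0.2598 (taking z<0)
x = -0.0025, y = 0.0745

(-0.0025, 0.0745, -0.2598)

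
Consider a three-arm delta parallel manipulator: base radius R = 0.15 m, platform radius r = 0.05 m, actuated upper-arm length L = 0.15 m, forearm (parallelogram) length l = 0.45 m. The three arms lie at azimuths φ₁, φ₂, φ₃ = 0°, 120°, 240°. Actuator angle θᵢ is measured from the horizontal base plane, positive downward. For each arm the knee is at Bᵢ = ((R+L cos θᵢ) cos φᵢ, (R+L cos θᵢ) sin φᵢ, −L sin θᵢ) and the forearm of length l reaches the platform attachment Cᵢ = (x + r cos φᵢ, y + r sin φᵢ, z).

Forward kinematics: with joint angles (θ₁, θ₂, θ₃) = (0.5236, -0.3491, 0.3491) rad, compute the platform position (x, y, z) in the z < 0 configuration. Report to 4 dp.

φ1=0.0°: virtual centre (0.2299, 0.0000, -0.0750), radius l
φ2=120.0°: virtual centre (-0.1205, 0.2087, 0.0513), radius l
φ3=240.0°: virtual centre (-0.1205, -0.2087, -0.0513), radius l
|centre ₂|²−|centre ₁|² = 0.0022;  |centre ₃|²−|centre ₁|² = 0.0022
plane₁₂: -0.7008x+0.4173y+0.2526z = 0.0022
Cramer: x(z) = -0.0032+0.2141z;  y(z) = 0.0000-0.2459z
into |P−centre ₁|² = l²: 1.1063z² + 0.0502z + -0.1426 = 0;  Δ = 0.6334;  z = -0.3824 or 0.3370 → z<0 root = -0.3824
x = -0.0850, y = 0.0940

(-0.0850, 0.0940, -0.3824)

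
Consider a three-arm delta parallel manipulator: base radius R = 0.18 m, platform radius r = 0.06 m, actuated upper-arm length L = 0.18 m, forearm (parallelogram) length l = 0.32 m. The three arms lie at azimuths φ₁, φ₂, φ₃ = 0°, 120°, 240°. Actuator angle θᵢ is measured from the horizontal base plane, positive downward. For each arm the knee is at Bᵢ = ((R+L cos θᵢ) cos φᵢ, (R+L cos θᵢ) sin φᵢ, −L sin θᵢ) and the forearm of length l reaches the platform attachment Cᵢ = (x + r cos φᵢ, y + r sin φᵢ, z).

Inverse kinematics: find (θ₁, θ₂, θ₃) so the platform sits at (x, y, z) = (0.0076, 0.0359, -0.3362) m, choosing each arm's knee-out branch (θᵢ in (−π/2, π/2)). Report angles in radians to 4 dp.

φ1=0.0° → target in arm frame (0.0076, 0.0359)
  A=0.1124, B=-0.3362, C=(l²−L²−A²−y'²−z²)/(2L)=-0.1582
  γ=atan2(-0.3362,0.1124)=-1.2482;  ψ=arccos(-0.4463)=2.0334;  θ1=γ+ψ≈0.7852
rotate P by −φ2: (0.0273, -0.0245, -0.3362)
  e−x'=0.0927;  (l²−L²−(e−x')²−y'²−z²)/2L = -0.1451
  √(A²+B²)=0.3487;  θ2 = -1.3017+1.9998 ≈ 0.6981
rotate P by −φ3: (-0.0349, -0.0114, -0.3362)
  e−x'=0.1549;  (l²−L²−(e−x')²−y'²−z²)/2L = -0.1865
  γ=atan2(-0.3362,0.1549)=-1.1391;  ψ=arccos(-0.5039)=2.0989;  θ3=γ+ψ≈0.9598

θ₁ = 0.7852, θ₂ = 0.6981, θ₃ = 0.9598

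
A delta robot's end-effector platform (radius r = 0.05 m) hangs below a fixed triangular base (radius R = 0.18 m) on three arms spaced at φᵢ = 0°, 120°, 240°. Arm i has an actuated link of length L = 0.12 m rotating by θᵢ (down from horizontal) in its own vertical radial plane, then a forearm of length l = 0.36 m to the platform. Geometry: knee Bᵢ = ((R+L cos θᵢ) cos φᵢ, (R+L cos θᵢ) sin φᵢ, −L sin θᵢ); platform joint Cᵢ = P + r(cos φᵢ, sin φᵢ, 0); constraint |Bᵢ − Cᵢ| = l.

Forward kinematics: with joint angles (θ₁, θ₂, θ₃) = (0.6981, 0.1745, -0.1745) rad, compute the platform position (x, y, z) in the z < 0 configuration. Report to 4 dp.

φ1=0.0°: virtual centre (0.2219, 0.0000, -0.0771), radius l
centre 2 = (0.2482·cos120.0°, 0.2482·sin120.0°, -0.0208) = (-0.1241, 0.2149, -0.0208)
φ3=240.0°: virtual centre (-0.1241, -0.2149, 0.0208), radius l
subtract pairs → two planes through P
[-0.6920 0.4299 0.1126]·P = 0.0068;  [-0.6920 -0.4299 0.1959]·P = 0.0068
det = 0.5949;  x = -0.0099+0.2229z,  y = 0.0000+0.0969z
into |P−centre ₁|² = l²: 1.0591z² + 0.0509z + -0.0699 = 0;  Δ = 0.2988;  z = -0.2821 or 0.2340 → z<0 root = -0.2821
x = -0.0727, y = -0.0273

(-0.0727, -0.0273, -0.2821)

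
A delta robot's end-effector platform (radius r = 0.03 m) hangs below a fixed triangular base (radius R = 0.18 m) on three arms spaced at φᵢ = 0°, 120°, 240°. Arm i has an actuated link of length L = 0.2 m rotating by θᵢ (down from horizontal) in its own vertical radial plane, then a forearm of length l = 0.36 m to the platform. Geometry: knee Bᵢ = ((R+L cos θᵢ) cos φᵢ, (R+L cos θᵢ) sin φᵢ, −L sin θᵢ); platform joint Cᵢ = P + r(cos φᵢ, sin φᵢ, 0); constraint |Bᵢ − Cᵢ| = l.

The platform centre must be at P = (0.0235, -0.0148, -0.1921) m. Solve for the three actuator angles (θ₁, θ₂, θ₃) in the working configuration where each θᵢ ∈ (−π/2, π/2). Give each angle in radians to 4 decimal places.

θ₁ = 0.1747, θ₂ = 0.5236, θ₃ = 0.3486

φ1=0.0° → target in arm frame (0.0235, -0.0148)
  e−x'=0.1265;  (l²−L²−(e−x')²−y'²−z²)/2L = 0.0912
  θ1 = atan2(B,A) + arccos(C/0.2300) = 0.1747
φ2=120.0° → target in arm frame (-0.0246, -0.0130)
  A cos θ + B sin θ = C:  0.1746·cos θ + -0.1921·sin θ = 0.0551
  γ=atan2(-0.1921,0.1746)=-0.8332;  ψ=arccos(0.2124)=1.3567;  θ2=γ+ψ≈0.5236
rotate P by −φ3: (0.0011, 0.0278, -0.1921)
  A cos θ + B sin θ = C:  0.1489·cos θ + -0.1921·sin θ = 0.0744
  √(A²+B²)=0.2431;  θ3 = -0.9113+1.2599 ≈ 0.3486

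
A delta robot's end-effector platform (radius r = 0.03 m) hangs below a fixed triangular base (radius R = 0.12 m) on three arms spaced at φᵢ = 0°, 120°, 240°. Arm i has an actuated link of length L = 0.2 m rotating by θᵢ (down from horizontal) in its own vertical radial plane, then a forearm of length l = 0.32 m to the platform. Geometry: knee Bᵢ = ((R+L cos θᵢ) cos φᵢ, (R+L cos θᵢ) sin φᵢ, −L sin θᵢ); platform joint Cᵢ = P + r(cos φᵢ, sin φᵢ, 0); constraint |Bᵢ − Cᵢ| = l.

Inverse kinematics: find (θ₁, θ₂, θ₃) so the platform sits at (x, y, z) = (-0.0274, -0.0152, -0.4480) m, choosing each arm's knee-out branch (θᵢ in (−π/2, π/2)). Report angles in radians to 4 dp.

arm 1 (φ=0.0°): x'=-0.0274, y'=-0.0152
  A=0.1174, B=-0.4480, C=(l²−L²−A²−y'²−z²)/(2L)=-0.3808
  √(A²+B²)=0.4631;  θ1 = -1.3145+2.5361 ≈ 1.2216
rotate P by −φ2: (0.0005, 0.0313, -0.4480)
  A cos θ + B sin θ = C:  0.0895·cos θ + -0.4480·sin θ = -0.3682
  θ2 = atan2(B,A) + arccos(C/0.4568) = 1.1345
φ3=240.0° → target in arm frame (0.0269, -0.0161)
  A cos θ + B sin θ = C:  0.0631·cos θ + -0.4480·sin θ = -0.3564
  √(A²+B²)=0.4524;  θ3 = -1.4308+2.4779 ≈ 1.0471

θ₁ = 1.2216, θ₂ = 1.1345, θ₃ = 1.0471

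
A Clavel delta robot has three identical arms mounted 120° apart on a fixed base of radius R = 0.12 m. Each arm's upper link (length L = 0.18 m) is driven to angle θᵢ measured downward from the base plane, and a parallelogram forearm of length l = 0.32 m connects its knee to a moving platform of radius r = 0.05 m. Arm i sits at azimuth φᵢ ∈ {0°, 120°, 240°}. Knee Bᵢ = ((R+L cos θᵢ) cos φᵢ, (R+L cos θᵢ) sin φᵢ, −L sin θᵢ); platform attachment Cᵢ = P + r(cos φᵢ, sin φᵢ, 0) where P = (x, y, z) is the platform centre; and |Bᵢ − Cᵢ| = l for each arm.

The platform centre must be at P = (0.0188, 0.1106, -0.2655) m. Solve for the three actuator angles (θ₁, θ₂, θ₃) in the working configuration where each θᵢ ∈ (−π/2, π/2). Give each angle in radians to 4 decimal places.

φ1=0.0° → target in arm frame (0.0188, 0.1106)
  A cos θ + B sin θ = C:  0.0512·cos θ + -0.2655·sin θ = -0.0426
  γ=atan2(-0.2655,0.0512)=-1.3803;  ψ=arccos(-0.1576)=1.7291;  θ1=γ+ψ≈0.3488
arm 2 (φ=120.0°): x'=0.0864, y'=-0.0716
  e−x'=-0.0164;  (l²−L²−(e−x')²−y'²−z²)/2L = -0.0163
  θ2 = atan2(B,A) + arccos(C/0.2660) = -0.0002
rotate P by −φ3: (-0.1052, -0.0390, -0.2655)
  A=0.1752, B=-0.2655, C=(l²−L²−A²−y'²−z²)/(2L)=-0.0908
  γ=atan2(-0.2655,0.1752)=-0.9875;  ψ=arccos(-0.2856)=1.8604;  θ3=γ+ψ≈0.8729

θ₁ = 0.3488, θ₂ = -0.0002, θ₃ = 0.8729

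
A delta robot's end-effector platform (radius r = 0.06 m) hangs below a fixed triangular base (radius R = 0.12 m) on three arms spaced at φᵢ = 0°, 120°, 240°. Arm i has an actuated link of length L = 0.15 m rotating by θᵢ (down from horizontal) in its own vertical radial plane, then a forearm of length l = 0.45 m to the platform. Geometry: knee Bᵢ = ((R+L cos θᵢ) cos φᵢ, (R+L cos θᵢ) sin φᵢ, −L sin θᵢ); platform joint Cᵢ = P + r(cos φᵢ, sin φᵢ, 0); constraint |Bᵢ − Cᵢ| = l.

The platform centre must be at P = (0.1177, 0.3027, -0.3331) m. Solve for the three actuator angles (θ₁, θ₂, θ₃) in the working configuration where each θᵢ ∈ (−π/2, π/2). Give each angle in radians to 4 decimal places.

θ₁ = 0.0868, θ₂ = -0.2620, θ₃ = 1.3962

arm 1 (φ=0.0°): x'=0.1177, y'=0.3027
  e−x'=-0.0577;  (l²−L²−(e−x')²−y'²−z²)/2L = -0.0864
  √(A²+B²)=0.3381;  θ1 = -1.7423+1.8292 ≈ 0.0868
rotate P by −φ2: (0.2033, -0.2533, -0.3331)
  A=-0.1433, B=-0.3331, C=(l²−L²−A²−y'²−z²)/(2L)=-0.0521
  θ2 = atan2(B,A) + arccos(C/0.3626) = -0.2620
arm 3 (φ=240.0°): x'=-0.3210, y'=-0.0494
  A=0.3810, B=-0.3331, C=(l²−L²−A²−y'²−z²)/(2L)=-0.2619
  √(A²+B²)=0.5061;  θ3 = -0.7184+2.1146 ≈ 1.3962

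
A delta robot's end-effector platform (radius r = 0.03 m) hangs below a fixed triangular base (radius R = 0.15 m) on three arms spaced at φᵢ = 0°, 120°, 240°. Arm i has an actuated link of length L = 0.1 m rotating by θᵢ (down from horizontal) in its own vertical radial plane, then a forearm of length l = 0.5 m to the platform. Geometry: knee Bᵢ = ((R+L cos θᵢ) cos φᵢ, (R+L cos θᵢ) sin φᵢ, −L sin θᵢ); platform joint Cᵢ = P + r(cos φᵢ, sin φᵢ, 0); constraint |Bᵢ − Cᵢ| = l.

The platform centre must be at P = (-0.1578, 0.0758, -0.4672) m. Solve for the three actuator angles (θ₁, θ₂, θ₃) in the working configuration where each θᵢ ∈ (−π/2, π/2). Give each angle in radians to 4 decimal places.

rotate P by −φ1: (-0.1578, 0.0758, -0.4672)
  A cos θ + B sin θ = C:  0.2778·cos θ + -0.4672·sin θ = -0.3060
  γ=atan2(-0.4672,0.2778)=-1.0344;  ψ=arccos(-0.5629)=2.1687;  θ1=γ+ψ≈1.1343
rotate P by −φ2: (0.1445, 0.0988, -0.4672)
  e−x'=-0.0245;  (l²−L²−(e−x')²−y'²−z²)/2L = 0.0568
  γ=atan2(-0.4672,-0.0245)=-1.6233;  ψ=arccos(0.1215)=1.4490;  θ2=γ+ψ≈-0.1743
arm 3 (φ=240.0°): x'=0.0133, y'=-0.1746
  A cos θ + B sin θ = C:  0.1067·cos θ + -0.4672·sin θ = -0.1007
  θ3 = atan2(B,A) + arccos(C/0.4792) = 0.4363

θ₁ = 1.1343, θ₂ = -0.1743, θ₃ = 0.4363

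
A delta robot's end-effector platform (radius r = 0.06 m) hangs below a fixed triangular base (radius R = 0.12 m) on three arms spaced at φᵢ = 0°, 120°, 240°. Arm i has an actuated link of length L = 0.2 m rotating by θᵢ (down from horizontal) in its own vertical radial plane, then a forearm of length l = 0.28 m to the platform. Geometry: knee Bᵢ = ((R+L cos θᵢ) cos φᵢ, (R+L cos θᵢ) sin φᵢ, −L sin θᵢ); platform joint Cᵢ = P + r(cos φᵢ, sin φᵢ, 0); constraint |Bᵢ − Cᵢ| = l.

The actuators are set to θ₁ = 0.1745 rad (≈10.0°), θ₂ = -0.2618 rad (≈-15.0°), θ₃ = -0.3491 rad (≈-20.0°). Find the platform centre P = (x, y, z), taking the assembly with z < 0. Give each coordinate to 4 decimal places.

(-0.0191, -0.0025, -0.0812)

φ1=0.0°: virtual centre (0.2570, 0.0000, -0.0347), radius l
O2 = (0.2532·cos120.0°, 0.2532·sin120.0°, 0.0518) = (-0.1266, 0.2193, 0.0518)
O3 = (0.2479·cos240.0°, 0.2479·sin240.0°, 0.0684) = (-0.1240, -0.2147, 0.0684)
subtract pairs → two planes through P
plane₁₂: -0.7671x+0.4385y+0.1730z = -0.0005
Cramer: x(z) = 0.0010+0.2483z;  y(z) = 0.0007+0.0399z
sphere 1 gives Az²+Bz+C=0 with A=1.0632, B=-0.0576, C=-0.0117;  B²−4AC=0.0530;  roots -0.0812, 0.1353;  negative root z = -0.0812
x = -0.0191, y = -0.0025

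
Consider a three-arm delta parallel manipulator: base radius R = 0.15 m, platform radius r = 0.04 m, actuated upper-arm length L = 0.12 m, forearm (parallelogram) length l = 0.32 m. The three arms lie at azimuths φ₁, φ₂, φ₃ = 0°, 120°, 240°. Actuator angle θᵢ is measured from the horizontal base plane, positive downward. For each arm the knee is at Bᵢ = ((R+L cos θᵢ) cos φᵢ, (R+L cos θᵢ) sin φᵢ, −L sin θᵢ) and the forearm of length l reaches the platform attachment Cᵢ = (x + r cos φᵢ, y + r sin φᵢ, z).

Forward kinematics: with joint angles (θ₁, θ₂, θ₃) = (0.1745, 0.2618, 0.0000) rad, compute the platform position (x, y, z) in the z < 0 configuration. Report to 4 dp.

(-0.0036, -0.0200, -0.2406)

arm 1 at φ=0.0°: ρ1 = 0.2282;  O1 = (0.2282, 0.0000, -0.0208)
O2 = (0.2259·cos120.0°, 0.2259·sin120.0°, -0.0311) = (-0.1130, 0.1956, -0.0311)
arm 3 at φ=240.0°: ρ3 = 0.2300;  O3 = (-0.1150, -0.1992, 0.0000)
|O₂|²−|O₁|² = -0.0005;  |O₃|²−|O₁|² = 0.0004
linear system: -0.6823x+0.3913y = -0.0005−-0.0204z; -0.6864x+-0.3984y = 0.0004−0.0417z
det = 0.5404;  x = 0.0001+0.0151z,  y = -0.0011+0.0786z
quadratic in z: (1.0064)z²+(0.0346)z+(-0.0499)=0, √Δ=0.4497 → z ∈ {-0.2406, 0.2062}; z = -0.2406 (taking z<0)
x = -0.0036, y = -0.0200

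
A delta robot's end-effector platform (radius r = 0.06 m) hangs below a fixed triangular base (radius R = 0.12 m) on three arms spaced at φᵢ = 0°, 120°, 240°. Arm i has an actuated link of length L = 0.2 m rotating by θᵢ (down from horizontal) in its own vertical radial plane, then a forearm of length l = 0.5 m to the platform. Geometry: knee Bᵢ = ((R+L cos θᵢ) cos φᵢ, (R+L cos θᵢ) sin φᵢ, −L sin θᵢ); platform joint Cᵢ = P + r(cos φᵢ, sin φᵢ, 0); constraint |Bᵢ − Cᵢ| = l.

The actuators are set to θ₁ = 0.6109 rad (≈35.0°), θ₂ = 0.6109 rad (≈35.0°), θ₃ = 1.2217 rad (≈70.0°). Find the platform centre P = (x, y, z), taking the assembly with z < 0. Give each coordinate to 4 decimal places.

arm 1 at φ=0.0°: (R−r)+L cos θ1 = 0.2238;  S1 = (0.2238, 0.0000, -0.1147)
S2 = (0.2238·cos120.0°, 0.2238·sin120.0°, -0.1147) = (-0.1119, 0.1938, -0.1147)
φ3=240.0°: virtual centre (-0.0642, -0.1112, -0.1879), radius l
eliminate P² terms by subtracting sphere 1 from 2 and 3
linear system: -0.6715x+0.3877y = 0.0000−0.0000z; -0.5761x+-0.2224y = -0.0114−-0.1464z
Cramer: x(z) = 0.0119-0.1523z;  y(z) = 0.0206-0.2638z
quadratic in z: (1.0928)z²+(0.2831)z+(-0.1915)=0, √Δ=0.9577 → z ∈ {-0.5677, 0.3087}; z = -0.5677 (taking z<0)
x = 0.0984, y = 0.1704

(0.0984, 0.1704, -0.5677)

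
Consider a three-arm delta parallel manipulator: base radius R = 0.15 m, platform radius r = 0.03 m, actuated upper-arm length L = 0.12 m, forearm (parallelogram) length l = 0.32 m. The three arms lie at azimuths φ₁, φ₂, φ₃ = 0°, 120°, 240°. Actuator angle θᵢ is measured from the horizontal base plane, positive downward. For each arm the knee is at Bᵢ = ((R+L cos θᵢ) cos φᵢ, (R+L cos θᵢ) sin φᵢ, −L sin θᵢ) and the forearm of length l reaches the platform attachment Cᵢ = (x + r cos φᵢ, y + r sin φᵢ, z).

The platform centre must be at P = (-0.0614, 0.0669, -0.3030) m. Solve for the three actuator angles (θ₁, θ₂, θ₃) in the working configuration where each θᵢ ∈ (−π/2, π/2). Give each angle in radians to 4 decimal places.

arm 1 (φ=0.0°): x'=-0.0614, y'=0.0669
  A cos θ + B sin θ = C:  0.1814·cos θ + -0.3030·sin θ = -0.1716
  √(A²+B²)=0.3532;  θ1 = -1.0313+2.0783 ≈ 1.0469
φ2=120.0° → target in arm frame (0.0886, 0.0197)
  A=0.0314, B=-0.3030, C=(l²−L²−A²−y'²−z²)/(2L)=-0.0216
  θ2 = atan2(B,A) + arccos(C/0.3046) = 0.1741
arm 3 (φ=240.0°): x'=-0.0272, y'=-0.0866
  e−x'=0.1472;  (l²−L²−(e−x')²−y'²−z²)/2L = -0.1375
  γ=atan2(-0.3030,0.1472)=-1.1185;  ψ=arccos(-0.4081)=1.9911;  θ3=γ+ψ≈0.8726

θ₁ = 1.0469, θ₂ = 0.1741, θ₃ = 0.8726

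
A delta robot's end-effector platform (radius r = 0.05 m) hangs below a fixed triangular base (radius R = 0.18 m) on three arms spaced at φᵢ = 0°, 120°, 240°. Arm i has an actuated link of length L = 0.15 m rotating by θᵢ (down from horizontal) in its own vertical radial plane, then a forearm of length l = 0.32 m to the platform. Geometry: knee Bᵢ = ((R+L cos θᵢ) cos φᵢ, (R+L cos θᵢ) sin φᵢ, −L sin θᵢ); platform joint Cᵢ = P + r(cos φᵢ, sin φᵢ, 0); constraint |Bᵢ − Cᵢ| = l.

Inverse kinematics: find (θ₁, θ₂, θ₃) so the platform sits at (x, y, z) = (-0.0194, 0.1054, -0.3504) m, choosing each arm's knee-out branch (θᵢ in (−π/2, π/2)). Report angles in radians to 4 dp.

arm 1 (φ=0.0°): x'=-0.0194, y'=0.1054
  e−x'=0.1494;  (l²−L²−(e−x')²−y'²−z²)/2L = -0.2544
  γ=atan2(-0.3504,0.1494)=-1.1678;  ψ=arccos(-0.6678)=2.3020;  θ1=γ+ψ≈1.1342
arm 2 (φ=120.0°): x'=0.1010, y'=-0.0359
  A cos θ + B sin θ = C:  0.0290·cos θ + -0.3504·sin θ = -0.1500
  γ=atan2(-0.3504,0.0290)=-1.4882;  ψ=arccos(-0.4267)=2.0117;  θ2=γ+ψ≈0.5235
arm 3 (φ=240.0°): x'=-0.0816, y'=-0.0695
  A cos θ + B sin θ = C:  0.2116·cos θ + -0.3504·sin θ = -0.3083
  √(A²+B²)=0.4093;  θ3 = -1.0276+2.4235 ≈ 1.3960

θ₁ = 1.1342, θ₂ = 0.5235, θ₃ = 1.3960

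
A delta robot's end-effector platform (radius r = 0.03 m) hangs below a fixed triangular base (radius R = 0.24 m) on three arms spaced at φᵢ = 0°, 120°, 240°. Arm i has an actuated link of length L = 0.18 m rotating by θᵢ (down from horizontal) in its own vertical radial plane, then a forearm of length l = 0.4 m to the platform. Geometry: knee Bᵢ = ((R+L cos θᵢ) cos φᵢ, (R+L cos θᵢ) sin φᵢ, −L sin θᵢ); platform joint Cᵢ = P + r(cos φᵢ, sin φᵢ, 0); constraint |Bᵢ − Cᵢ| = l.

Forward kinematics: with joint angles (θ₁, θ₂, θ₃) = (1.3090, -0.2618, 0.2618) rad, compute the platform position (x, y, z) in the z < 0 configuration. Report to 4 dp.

(-0.1408, 0.0293, -0.2094)

φ1=0.0°: virtual centre (0.2566, 0.0000, -0.1739), radius l
φ2=120.0°: virtual centre (-0.1919, 0.3324, 0.0466), radius l
centre 3 = (0.3839·cos240.0°, 0.3839·sin240.0°, -0.0466) = (-0.1919, -0.3324, -0.0466)
|centre ₂|²−|centre ₁|² = 0.0535;  |centre ₃|²−|centre ₁|² = 0.0535
[-0.8970 0.6649 0.4409]·P = 0.0535;  [-0.8970 -0.6649 0.2546]·P = 0.0535
det = 1.1928;  x = -0.0596+0.3876z,  y = 0.0000+-0.1401z
into |P−centre ₁|² = l²: 1.1699z² + 0.1026z + -0.0298 = 0;  Δ = 0.1500;  z = -0.2094 or 0.1217 → z<0 root = -0.2094
x = -0.1408, y = 0.0293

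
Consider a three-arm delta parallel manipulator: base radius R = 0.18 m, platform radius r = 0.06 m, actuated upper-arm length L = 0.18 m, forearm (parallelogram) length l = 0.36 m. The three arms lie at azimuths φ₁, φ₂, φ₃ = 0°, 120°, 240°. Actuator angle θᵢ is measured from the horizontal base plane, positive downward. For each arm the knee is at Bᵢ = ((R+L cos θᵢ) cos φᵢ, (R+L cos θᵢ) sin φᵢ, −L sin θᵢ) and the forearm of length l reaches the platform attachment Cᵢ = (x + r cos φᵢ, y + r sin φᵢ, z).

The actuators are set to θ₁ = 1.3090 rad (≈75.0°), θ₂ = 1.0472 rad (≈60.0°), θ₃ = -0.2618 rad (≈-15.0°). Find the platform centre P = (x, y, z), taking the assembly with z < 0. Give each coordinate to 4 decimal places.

(-0.1377, -0.1477, -0.2971)

centre 1 = (0.1666·cos0.0°, 0.1666·sin0.0°, -0.1739) = (0.1666, 0.0000, -0.1739)
φ2=120.0°: virtual centre (-0.1050, 0.1819, -0.1559), radius l
φ3=240.0°: virtual centre (-0.1469, -0.2545, 0.0466), radius l
subtract pairs → two planes through P
plane₁₂: -0.5432x+0.3637y+0.0360z = 0.0104
det = 0.5045;  x = -0.0325+0.3541z,  y = -0.0199+0.4300z
sphere 1 gives Az²+Bz+C=0 with A=1.3103, B=0.1896, C=-0.0593;  B²−4AC=0.3469;  roots -0.2971, 0.1524;  negative root z = -0.2971
x = -0.1377, y = -0.1477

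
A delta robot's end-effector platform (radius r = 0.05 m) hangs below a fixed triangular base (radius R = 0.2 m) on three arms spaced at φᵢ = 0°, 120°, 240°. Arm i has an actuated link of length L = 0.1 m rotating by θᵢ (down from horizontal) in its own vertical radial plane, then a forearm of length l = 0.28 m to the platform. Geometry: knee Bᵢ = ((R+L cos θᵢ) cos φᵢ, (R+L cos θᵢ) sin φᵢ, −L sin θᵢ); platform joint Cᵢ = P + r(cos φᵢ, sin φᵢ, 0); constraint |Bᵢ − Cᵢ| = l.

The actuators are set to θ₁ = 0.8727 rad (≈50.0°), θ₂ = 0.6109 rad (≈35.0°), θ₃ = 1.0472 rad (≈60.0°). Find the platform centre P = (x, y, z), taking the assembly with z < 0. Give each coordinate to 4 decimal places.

(-0.0030, 0.0322, -0.2503)

φ1=0.0°: virtual centre (0.2143, 0.0000, -0.0766), radius l
centre 2 = (0.2319·cos120.0°, 0.2319·sin120.0°, -0.0574) = (-0.1160, 0.2008, -0.0574)
φ3=240.0°: virtual centre (-0.1000, -0.1732, -0.0866), radius l
subtract pairs → two planes through P
plane₁₂: -0.6605x+0.4017y+0.0385z = 0.0053
det = 0.4813;  x = -0.0002+0.0110z,  y = 0.0128+-0.0777z
sphere 1 gives Az²+Bz+C=0 with A=1.0062, B=0.1465, C=-0.0264;  B²−4AC=0.1275;  roots -0.2503, 0.1047;  negative root z = -0.2503
x = -0.0030, y = 0.0322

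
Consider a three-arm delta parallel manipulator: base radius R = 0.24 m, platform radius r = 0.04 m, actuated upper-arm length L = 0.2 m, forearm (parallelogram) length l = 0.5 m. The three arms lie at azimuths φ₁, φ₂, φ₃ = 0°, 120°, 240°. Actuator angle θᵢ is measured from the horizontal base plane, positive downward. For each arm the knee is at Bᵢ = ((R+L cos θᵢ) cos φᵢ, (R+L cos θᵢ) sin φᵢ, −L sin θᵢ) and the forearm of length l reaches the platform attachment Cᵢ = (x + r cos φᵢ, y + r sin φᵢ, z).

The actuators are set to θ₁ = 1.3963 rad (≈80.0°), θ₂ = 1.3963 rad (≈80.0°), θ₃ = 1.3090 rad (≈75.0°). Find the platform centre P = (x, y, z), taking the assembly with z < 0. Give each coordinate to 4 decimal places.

(-0.0079, -0.0136, -0.6340)

φ1=0.0°: virtual centre (0.2347, 0.0000, -0.1970), radius l
S2 = (0.2347·cos120.0°, 0.2347·sin120.0°, -0.1970) = (-0.1174, 0.2033, -0.1970)
arm 3 at φ=240.0°: (R−r)+L cos θ3 = 0.2518;  S3 = (-0.1259, -0.2180, -0.1932)
subtract pairs → two planes through P
linear system: -0.7042x+0.4066y = 0.0000−0.0000z; -0.7212x+-0.4361y = 0.0068−0.0076z
Cramer: x(z) = -0.0046+0.0051z;  y(z) = -0.0080+0.0089z
sphere 1 gives Az²+Bz+C=0 with A=1.0001, B=0.3913, C=-0.1539;  B²−4AC=0.7686;  roots -0.6340, 0.2427;  negative root z = -0.6340
x = -0.0079, y = -0.0136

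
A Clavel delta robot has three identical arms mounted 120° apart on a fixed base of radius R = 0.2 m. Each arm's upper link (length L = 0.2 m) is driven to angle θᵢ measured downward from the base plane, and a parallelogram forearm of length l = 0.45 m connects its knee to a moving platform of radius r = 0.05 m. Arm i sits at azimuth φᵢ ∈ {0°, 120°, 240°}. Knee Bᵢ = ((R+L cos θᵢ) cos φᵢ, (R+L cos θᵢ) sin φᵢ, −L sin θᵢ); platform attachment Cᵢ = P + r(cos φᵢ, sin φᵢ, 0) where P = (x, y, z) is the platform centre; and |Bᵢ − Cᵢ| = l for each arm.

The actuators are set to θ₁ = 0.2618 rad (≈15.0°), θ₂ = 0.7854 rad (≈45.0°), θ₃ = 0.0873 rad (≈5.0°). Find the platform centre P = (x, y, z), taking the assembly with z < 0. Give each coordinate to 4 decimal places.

arm 1 at φ=0.0°: e+L cos θ1 = 0.3432;  O1 = (0.3432, 0.0000, -0.0518)
O2 = (0.2914·cos120.0°, 0.2914·sin120.0°, -0.1414) = (-0.1457, 0.2524, -0.1414)
φ3=240.0°: virtual centre (-0.1746, -0.3024, -0.0174), radius l
subtract pairs → two planes through P
plane₁₂: -0.9778x+0.5048y+-0.1793z = -0.0155
det = 1.1142;  x = 0.0076+-0.0662z,  y = -0.0160+0.2269z
sphere 1 gives Az²+Bz+C=0 with A=1.0559, B=0.1407, C=-0.0870;  B²−4AC=0.3870;  roots -0.3612, 0.2280;  negative root z = -0.3612
x = 0.0315, y = -0.0980

(0.0315, -0.0980, -0.3612)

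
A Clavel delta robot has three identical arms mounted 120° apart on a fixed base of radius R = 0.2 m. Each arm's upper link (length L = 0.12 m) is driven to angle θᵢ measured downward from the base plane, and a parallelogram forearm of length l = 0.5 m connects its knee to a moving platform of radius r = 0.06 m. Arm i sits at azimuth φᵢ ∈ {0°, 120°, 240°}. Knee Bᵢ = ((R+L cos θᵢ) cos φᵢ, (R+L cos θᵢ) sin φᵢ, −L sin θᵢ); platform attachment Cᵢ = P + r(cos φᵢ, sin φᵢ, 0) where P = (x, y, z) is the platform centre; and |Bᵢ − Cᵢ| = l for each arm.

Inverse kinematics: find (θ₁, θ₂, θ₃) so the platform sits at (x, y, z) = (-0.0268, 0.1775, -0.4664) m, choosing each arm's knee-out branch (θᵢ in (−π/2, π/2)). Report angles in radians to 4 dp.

θ₁ = 0.6979, θ₂ = -0.1746, θ₃ = 1.1347

rotate P by −φ1: (-0.0268, 0.1775, -0.4664)
  A cos θ + B sin θ = C:  0.1668·cos θ + -0.4664·sin θ = -0.1719
  √(A²+B²)=0.4953;  θ1 = -1.2273+1.9252 ≈ 0.6979
rotate P by −φ2: (0.1671, -0.0655, -0.4664)
  A cos θ + B sin θ = C:  -0.0271·cos θ + -0.4664·sin θ = 0.0543
  θ2 = atan2(B,A) + arccos(C/0.4672) = -0.1746
rotate P by −φ3: (-0.1403, -0.1120, -0.4664)
  e−x'=0.2803;  (l²−L²−(e−x')²−y'²−z²)/2L = -0.3043
  √(A²+B²)=0.5442;  θ3 = -1.0296+2.1643 ≈ 1.1347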